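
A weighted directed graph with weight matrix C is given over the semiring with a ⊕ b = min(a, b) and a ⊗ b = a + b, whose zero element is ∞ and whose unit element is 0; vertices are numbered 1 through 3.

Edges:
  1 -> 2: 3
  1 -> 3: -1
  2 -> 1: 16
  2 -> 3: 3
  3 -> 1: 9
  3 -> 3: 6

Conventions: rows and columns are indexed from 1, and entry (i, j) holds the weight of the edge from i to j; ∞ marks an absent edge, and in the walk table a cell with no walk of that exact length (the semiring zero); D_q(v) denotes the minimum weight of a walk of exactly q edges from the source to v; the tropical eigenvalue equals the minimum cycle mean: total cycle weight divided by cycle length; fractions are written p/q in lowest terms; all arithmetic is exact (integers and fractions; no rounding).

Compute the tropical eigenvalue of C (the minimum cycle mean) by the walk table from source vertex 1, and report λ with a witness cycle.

q=0: [0, ∞, ∞]
q=1: [∞, 3, -1]
q=2: [8, ∞, 5]
q=3: [14, 11, 7]
Optimal cycle mean attained by: cycle 1->3->1, total (-1) + 9, length 2.
Answer: λ = 4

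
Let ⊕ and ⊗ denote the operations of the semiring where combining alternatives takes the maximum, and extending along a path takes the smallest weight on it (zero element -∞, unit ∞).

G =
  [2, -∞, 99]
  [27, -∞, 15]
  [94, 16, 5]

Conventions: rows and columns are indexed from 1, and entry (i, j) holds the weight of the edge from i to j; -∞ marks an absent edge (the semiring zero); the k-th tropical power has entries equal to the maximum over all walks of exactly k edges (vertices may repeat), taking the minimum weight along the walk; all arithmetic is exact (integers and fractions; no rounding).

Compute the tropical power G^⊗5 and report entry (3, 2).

G^⊗2:
  [94, 16, 5]
  [15, 15, 27]
  [16, 5, 94]
G^⊗3:
  [16, 5, 94]
  [27, 16, 15]
  [94, 16, 16]
G^⊗4:
  [94, 16, 16]
  [16, 15, 27]
  [16, 16, 94]
G^⊗5:
  [16, 16, 94]
  [27, 16, 16]
  [94, 16, 16]
Key observation: the optimum is the walk 3->1->3->1->3->2, with weight 94 min 99 min 94 min 99 min 16 = 16.
Optimal value attained by: walk 3->1->3->1->3->2.
Answer: (G^⊗5)[3][2] = 16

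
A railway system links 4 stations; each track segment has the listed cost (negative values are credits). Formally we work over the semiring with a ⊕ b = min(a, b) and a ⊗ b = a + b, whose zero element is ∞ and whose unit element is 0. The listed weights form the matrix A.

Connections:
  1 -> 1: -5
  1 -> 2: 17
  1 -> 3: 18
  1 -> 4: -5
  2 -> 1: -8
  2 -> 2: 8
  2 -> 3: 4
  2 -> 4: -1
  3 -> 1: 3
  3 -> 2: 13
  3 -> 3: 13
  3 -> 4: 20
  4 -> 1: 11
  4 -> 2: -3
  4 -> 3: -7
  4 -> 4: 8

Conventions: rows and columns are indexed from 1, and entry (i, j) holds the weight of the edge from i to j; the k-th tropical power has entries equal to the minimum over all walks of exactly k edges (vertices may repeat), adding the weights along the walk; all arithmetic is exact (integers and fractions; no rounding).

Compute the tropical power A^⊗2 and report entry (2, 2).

A^⊗2:
  [-10, -8, -12, -10]
  [-13, -4, -8, -13]
  [-2, 17, 13, -2]
  [-11, 5, 1, -4]
Key observation: the optimum is the walk 2->4->2, with weight (-1) + (-3) = -4.
Optimal value attained by: walk 2->4->2.
Answer: (A^⊗2)[2][2] = -4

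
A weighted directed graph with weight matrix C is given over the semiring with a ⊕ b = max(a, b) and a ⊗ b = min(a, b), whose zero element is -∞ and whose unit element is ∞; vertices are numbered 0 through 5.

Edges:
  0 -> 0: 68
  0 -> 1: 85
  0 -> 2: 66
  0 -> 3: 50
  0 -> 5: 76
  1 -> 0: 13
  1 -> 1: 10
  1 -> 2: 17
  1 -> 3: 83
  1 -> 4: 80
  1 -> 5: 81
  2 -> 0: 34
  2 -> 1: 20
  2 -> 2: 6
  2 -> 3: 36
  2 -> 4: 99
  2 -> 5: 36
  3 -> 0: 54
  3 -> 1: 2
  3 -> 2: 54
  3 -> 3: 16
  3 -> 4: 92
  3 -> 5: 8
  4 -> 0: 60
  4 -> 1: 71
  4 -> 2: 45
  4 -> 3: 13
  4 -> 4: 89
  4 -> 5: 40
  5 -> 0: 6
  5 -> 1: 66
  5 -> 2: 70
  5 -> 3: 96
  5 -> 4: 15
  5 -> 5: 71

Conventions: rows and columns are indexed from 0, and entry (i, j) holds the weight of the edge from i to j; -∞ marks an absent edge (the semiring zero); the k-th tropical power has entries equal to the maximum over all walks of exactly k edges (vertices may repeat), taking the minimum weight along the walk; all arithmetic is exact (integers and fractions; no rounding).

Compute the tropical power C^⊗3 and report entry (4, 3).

C^⊗2:
  [68, 68, 70, 83, 80, 81]
  [60, 71, 70, 81, 83, 71]
  [60, 71, 45, 36, 89, 40]
  [60, 71, 54, 50, 89, 54]
  [60, 71, 60, 71, 89, 71]
  [54, 66, 70, 71, 92, 71]
C^⊗3:
  [68, 71, 70, 81, 83, 71]
  [60, 71, 70, 71, 83, 71]
  [60, 71, 60, 71, 89, 71]
  [60, 71, 60, 71, 89, 71]
  [60, 71, 70, 71, 89, 71]
  [60, 71, 70, 71, 89, 71]
Key observation: the optimum is the walk 4->1->5->3, with weight 71 min 81 min 96 = 71.
Optimal value attained by: walk 4->1->5->3.
Answer: (C^⊗3)[4][3] = 71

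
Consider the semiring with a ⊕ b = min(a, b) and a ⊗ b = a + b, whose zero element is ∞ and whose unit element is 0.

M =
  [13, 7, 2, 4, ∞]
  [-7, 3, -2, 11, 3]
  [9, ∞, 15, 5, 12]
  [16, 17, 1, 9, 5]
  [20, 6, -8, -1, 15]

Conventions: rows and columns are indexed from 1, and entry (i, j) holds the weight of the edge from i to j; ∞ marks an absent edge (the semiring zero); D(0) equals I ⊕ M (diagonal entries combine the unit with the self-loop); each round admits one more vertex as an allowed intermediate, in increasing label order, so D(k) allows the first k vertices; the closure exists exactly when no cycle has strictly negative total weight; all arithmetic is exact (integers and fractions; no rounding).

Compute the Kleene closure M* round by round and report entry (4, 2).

D(0):
  [0, 7, 2, 4, ∞]
  [-7, 0, -2, 11, 3]
  [9, ∞, 0, 5, 12]
  [16, 17, 1, 0, 5]
  [20, 6, -8, -1, 0]
D(1):
  [0, 7, 2, 4, ∞]
  [-7, 0, -5, -3, 3]
  [9, 16, 0, 5, 12]
  [16, 17, 1, 0, 5]
  [20, 6, -8, -1, 0]
D(2):
  [0, 7, 2, 4, 10]
  [-7, 0, -5, -3, 3]
  [9, 16, 0, 5, 12]
  [10, 17, 1, 0, 5]
  [-1, 6, -8, -1, 0]
D(3):
  [0, 7, 2, 4, 10]
  [-7, 0, -5, -3, 3]
  [9, 16, 0, 5, 12]
  [10, 17, 1, 0, 5]
  [-1, 6, -8, -3, 0]
D(4):
  [0, 7, 2, 4, 9]
  [-7, 0, -5, -3, 2]
  [9, 16, 0, 5, 10]
  [10, 17, 1, 0, 5]
  [-1, 6, -8, -3, 0]
D(5):
  [0, 7, 1, 4, 9]
  [-7, 0, -6, -3, 2]
  [9, 16, 0, 5, 10]
  [4, 11, -3, 0, 5]
  [-1, 6, -8, -3, 0]
Answer: M*[4][2] = 11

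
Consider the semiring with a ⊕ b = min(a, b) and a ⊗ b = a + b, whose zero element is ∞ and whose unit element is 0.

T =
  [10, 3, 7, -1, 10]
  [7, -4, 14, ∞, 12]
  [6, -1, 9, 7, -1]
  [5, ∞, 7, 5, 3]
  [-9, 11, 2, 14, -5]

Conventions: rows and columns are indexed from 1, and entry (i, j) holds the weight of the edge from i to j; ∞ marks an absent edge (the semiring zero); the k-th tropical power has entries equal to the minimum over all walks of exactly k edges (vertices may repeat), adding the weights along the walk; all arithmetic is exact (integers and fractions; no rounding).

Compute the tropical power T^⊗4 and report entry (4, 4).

T^⊗2:
  [1, -1, 6, 4, 2]
  [3, -8, 10, 6, 7]
  [-10, -5, 1, 5, -6]
  [-6, 6, 5, 4, -2]
  [-14, -6, -3, -10, -10]
T^⊗3:
  [-7, -5, 4, 0, -3]
  [-2, -12, 6, 2, 2]
  [-15, -9, -4, -11, -11]
  [-11, -3, 0, -7, -7]
  [-19, -11, -8, -15, -15]
T^⊗4:
  [-12, -9, -1, -8, -8]
  [-7, -16, 2, -3, -3]
  [-20, -13, -9, -16, -16]
  [-16, -8, -5, -12, -12]
  [-24, -16, -13, -20, -20]
Key observation: the optimum is the walk 4->5->5->1->4, with weight 3 + (-5) + (-9) + (-1) = -12.
Optimal value attained by: walk 4->5->5->1->4.
Answer: (T^⊗4)[4][4] = -12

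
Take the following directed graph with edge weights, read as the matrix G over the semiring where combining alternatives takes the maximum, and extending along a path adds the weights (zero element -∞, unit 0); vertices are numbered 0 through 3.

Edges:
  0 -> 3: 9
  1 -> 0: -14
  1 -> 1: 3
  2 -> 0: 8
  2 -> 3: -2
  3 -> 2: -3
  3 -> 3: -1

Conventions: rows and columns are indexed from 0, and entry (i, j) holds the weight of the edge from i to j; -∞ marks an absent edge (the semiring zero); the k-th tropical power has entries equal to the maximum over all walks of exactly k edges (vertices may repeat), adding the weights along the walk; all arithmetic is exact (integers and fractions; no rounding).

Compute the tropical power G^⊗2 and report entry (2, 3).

G^⊗2:
  [-∞, -∞, 6, 8]
  [-11, 6, -∞, -5]
  [-∞, -∞, -5, 17]
  [5, -∞, -4, -2]
Key observation: the optimum is the walk 2->0->3, with weight 8 + 9 = 17.
Optimal value attained by: walk 2->0->3.
Answer: (G^⊗2)[2][3] = 17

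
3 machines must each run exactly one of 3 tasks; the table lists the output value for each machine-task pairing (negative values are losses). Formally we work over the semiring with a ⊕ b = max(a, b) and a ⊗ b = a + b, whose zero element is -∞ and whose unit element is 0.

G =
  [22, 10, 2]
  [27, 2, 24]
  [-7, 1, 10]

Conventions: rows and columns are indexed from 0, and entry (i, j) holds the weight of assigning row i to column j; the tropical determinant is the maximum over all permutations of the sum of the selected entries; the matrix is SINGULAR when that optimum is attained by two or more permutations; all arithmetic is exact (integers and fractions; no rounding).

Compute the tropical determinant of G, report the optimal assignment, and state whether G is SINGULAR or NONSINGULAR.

σ = (0, 1, 2): 22 + 2 + 10 = 34
σ = (0, 2, 1): 22 + 24 + 1 = 47
σ = (1, 0, 2): 10 + 27 + 10 = 47
σ = (1, 2, 0): 10 + 24 + (-7) = 27
σ = (2, 0, 1): 2 + 27 + 1 = 30
σ = (2, 1, 0): 2 + 2 + (-7) = -3
Optimal value attained by: σ = (0, 2, 1).
Answer: det⊕(G) = 47; verdict: SINGULAR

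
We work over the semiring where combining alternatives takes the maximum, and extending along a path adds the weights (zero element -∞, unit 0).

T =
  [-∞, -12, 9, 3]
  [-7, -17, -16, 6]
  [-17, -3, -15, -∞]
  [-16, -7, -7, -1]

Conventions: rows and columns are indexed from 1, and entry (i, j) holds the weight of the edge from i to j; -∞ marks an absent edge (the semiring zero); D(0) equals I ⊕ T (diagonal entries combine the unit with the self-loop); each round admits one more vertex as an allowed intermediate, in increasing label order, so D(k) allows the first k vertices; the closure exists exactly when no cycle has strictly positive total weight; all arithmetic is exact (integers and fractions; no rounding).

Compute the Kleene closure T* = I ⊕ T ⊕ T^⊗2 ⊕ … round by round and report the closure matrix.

D(0):
  [0, -12, 9, 3]
  [-7, 0, -16, 6]
  [-17, -3, 0, -∞]
  [-16, -7, -7, 0]
D(1):
  [0, -12, 9, 3]
  [-7, 0, 2, 6]
  [-17, -3, 0, -14]
  [-16, -7, -7, 0]
D(2):
  [0, -12, 9, 3]
  [-7, 0, 2, 6]
  [-10, -3, 0, 3]
  [-14, -7, -5, 0]
D(3):
  [0, 6, 9, 12]
  [-7, 0, 2, 6]
  [-10, -3, 0, 3]
  [-14, -7, -5, 0]
D(4):
  [0, 6, 9, 12]
  [-7, 0, 2, 6]
  [-10, -3, 0, 3]
  [-14, -7, -5, 0]
Answer: T* = [[0, 6, 9, 12], [-7, 0, 2, 6], [-10, -3, 0, 3], [-14, -7, -5, 0]]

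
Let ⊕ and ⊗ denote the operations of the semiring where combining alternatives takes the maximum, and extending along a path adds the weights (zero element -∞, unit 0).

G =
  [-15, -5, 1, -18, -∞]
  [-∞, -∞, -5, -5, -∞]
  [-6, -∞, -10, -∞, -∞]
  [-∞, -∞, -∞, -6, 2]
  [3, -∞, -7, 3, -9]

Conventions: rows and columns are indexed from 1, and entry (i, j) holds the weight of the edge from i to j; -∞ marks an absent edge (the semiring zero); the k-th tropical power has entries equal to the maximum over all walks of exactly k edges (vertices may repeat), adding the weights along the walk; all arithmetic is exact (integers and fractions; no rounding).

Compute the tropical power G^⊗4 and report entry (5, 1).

G^⊗2:
  [-5, -20, -9, -10, -16]
  [-11, -∞, -15, -11, -3]
  [-16, -11, -5, -24, -∞]
  [5, -∞, -5, 5, -4]
  [-6, -2, 4, -3, 5]
G^⊗3:
  [-13, -10, -4, -13, -8]
  [0, -16, -10, 0, -9]
  [-11, -21, -15, -16, -22]
  [-1, 0, 6, -1, 7]
  [8, -11, -2, 8, -1]
G^⊗4:
  [-5, -18, -12, -5, -11]
  [-6, -5, 1, -6, 2]
  [-19, -16, -10, -19, -14]
  [10, -6, 0, 10, 1]
  [2, 3, 9, 2, 10]
Key observation: the optimum is the walk 5->4->4->5->1, with weight 3 + (-6) + 2 + 3 = 2.
Optimal value attained by: walk 5->4->4->5->1.
Answer: (G^⊗4)[5][1] = 2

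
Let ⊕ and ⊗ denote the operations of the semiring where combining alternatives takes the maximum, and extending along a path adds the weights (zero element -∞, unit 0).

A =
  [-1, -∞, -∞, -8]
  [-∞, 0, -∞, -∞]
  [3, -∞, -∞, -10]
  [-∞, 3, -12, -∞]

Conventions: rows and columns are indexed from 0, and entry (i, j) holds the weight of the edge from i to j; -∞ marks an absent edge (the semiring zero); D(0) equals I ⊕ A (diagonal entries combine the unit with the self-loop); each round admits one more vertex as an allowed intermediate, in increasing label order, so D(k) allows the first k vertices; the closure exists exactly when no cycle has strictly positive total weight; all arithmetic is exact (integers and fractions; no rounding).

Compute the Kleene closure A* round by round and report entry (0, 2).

D(0):
  [0, -∞, -∞, -8]
  [-∞, 0, -∞, -∞]
  [3, -∞, 0, -10]
  [-∞, 3, -12, 0]
D(1):
  [0, -∞, -∞, -8]
  [-∞, 0, -∞, -∞]
  [3, -∞, 0, -5]
  [-∞, 3, -12, 0]
D(2):
  [0, -∞, -∞, -8]
  [-∞, 0, -∞, -∞]
  [3, -∞, 0, -5]
  [-∞, 3, -12, 0]
D(3):
  [0, -∞, -∞, -8]
  [-∞, 0, -∞, -∞]
  [3, -∞, 0, -5]
  [-9, 3, -12, 0]
D(4):
  [0, -5, -20, -8]
  [-∞, 0, -∞, -∞]
  [3, -2, 0, -5]
  [-9, 3, -12, 0]
Answer: A*[0][2] = -20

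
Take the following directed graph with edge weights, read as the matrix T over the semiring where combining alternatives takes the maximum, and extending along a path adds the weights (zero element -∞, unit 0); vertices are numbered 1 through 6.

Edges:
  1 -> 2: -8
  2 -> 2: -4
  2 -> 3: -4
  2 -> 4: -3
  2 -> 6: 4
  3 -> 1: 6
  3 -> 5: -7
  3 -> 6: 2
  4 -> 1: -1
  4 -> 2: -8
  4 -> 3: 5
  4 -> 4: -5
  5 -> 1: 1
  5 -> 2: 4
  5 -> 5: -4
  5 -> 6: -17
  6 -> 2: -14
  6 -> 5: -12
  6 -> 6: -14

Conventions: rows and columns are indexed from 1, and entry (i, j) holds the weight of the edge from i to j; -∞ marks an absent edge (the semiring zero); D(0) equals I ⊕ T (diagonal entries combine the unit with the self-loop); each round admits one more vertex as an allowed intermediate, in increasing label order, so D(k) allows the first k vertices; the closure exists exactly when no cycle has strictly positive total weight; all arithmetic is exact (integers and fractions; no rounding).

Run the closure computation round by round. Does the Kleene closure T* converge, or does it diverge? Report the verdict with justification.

D(0):
  [0, -8, -∞, -∞, -∞, -∞]
  [-∞, 0, -4, -3, -∞, 4]
  [6, -∞, 0, -∞, -7, 2]
  [-1, -8, 5, 0, -∞, -∞]
  [1, 4, -∞, -∞, 0, -17]
  [-∞, -14, -∞, -∞, -12, 0]
D(1):
  [0, -8, -∞, -∞, -∞, -∞]
  [-∞, 0, -4, -3, -∞, 4]
  [6, -2, 0, -∞, -7, 2]
  [-1, -8, 5, 0, -∞, -∞]
  [1, 4, -∞, -∞, 0, -17]
  [-∞, -14, -∞, -∞, -12, 0]
D(2):
  [0, -8, -12, -11, -∞, -4]
  [-∞, 0, -4, -3, -∞, 4]
  [6, -2, 0, -5, -7, 2]
  [-1, -8, 5, 0, -∞, -4]
  [1, 4, 0, 1, 0, 8]
  [-∞, -14, -18, -17, -12, 0]
D(3):
  [0, -8, -12, -11, -19, -4]
  [2, 0, -4, -3, -11, 4]
  [6, -2, 0, -5, -7, 2]
  [11, 3, 5, 0, -2, 7]
  [6, 4, 0, 1, 0, 8]
  [-12, -14, -18, -17, -12, 0]
D(4):
  [0, -8, -6, -11, -13, -4]
  [8, 0, 2, -3, -5, 4]
  [6, -2, 0, -5, -7, 2]
  [11, 3, 5, 0, -2, 7]
  [12, 4, 6, 1, 0, 8]
  [-6, -14, -12, -17, -12, 0]
D(5):
  [0, -8, -6, -11, -13, -4]
  [8, 0, 2, -3, -5, 4]
  [6, -2, 0, -5, -7, 2]
  [11, 3, 5, 0, -2, 7]
  [12, 4, 6, 1, 0, 8]
  [0, -8, -6, -11, -12, 0]
D(6):
  [0, -8, -6, -11, -13, -4]
  [8, 0, 2, -3, -5, 4]
  [6, -2, 0, -5, -7, 2]
  [11, 3, 5, 0, -2, 7]
  [12, 4, 6, 1, 0, 8]
  [0, -8, -6, -11, -12, 0]
Key observation: every diagonal entry stays at the unit through all rounds, so no improving cycle exists.
Answer: CONVERGES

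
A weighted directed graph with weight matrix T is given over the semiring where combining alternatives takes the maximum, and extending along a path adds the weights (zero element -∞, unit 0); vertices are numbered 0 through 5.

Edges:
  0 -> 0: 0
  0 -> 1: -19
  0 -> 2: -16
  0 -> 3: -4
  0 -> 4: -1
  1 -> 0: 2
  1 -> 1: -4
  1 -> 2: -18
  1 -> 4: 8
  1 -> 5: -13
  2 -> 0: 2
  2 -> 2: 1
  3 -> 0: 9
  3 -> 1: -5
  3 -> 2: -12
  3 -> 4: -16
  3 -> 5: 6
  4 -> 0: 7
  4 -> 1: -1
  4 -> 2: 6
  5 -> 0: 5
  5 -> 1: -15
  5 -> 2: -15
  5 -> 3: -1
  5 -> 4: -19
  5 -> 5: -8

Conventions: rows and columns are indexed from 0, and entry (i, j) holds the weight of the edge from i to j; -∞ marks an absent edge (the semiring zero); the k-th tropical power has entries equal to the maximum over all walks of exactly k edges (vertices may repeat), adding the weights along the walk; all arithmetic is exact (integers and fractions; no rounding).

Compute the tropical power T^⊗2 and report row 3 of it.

T^⊗2:
  [6, -2, 5, -4, -1, 2]
  [15, 7, 14, -2, 4, -17]
  [3, -17, 2, -2, 1, -∞]
  [11, -9, -7, 5, 8, -2]
  [8, -5, 7, 3, 7, -14]
  [8, -6, -11, 1, 4, 5]
Answer: row 3 of T^⊗2 = [11, -9, -7, 5, 8, -2]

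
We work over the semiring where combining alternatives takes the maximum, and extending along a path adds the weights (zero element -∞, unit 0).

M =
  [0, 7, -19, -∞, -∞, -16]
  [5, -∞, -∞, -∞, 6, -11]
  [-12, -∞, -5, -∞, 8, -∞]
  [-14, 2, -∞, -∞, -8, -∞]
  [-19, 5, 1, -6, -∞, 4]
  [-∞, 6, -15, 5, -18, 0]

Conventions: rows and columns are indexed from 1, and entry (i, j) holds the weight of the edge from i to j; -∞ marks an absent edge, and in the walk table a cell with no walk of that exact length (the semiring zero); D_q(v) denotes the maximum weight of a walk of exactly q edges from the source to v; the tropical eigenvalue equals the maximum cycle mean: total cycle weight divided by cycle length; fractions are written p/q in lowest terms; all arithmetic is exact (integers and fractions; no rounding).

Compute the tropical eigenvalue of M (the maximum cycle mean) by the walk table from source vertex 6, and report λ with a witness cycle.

q=0: [-∞, -∞, -∞, -∞, -∞, 0]
q=1: [-∞, 6, -15, 5, -18, 0]
q=2: [11, 7, -15, 5, 12, 0]
q=3: [12, 18, 13, 6, 13, 16]
q=4: [23, 22, 14, 21, 24, 17]
q=5: [27, 30, 25, 22, 28, 28]
q=6: [35, 34, 29, 33, 36, 32]
Optimal cycle mean attained by: cycle 1->2->1, total 7 + 5, length 2.
Answer: λ = 6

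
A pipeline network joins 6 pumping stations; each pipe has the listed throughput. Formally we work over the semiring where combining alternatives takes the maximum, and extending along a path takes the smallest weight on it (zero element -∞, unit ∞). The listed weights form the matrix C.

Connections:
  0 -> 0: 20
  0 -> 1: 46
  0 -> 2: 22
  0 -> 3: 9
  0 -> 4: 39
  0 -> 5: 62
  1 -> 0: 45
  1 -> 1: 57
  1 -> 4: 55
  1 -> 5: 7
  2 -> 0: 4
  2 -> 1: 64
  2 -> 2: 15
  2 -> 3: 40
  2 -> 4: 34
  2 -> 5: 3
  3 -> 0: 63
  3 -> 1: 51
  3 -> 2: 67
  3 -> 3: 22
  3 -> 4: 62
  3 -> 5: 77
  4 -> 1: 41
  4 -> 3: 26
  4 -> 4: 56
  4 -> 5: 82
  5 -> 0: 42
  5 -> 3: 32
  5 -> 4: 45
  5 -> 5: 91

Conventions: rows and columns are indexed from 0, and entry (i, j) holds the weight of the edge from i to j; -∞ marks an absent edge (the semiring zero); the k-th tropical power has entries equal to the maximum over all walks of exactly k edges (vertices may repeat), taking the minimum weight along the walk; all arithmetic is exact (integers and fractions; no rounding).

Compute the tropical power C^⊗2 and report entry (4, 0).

C^⊗2:
  [45, 46, 20, 32, 46, 62]
  [45, 57, 22, 26, 55, 55]
  [45, 57, 40, 26, 55, 40]
  [45, 64, 22, 40, 56, 77]
  [42, 41, 26, 32, 56, 82]
  [42, 42, 32, 32, 45, 91]
Key observation: the optimum is the walk 4->5->0, with weight 82 min 42 = 42.
Optimal value attained by: walk 4->5->0.
Answer: (C^⊗2)[4][0] = 42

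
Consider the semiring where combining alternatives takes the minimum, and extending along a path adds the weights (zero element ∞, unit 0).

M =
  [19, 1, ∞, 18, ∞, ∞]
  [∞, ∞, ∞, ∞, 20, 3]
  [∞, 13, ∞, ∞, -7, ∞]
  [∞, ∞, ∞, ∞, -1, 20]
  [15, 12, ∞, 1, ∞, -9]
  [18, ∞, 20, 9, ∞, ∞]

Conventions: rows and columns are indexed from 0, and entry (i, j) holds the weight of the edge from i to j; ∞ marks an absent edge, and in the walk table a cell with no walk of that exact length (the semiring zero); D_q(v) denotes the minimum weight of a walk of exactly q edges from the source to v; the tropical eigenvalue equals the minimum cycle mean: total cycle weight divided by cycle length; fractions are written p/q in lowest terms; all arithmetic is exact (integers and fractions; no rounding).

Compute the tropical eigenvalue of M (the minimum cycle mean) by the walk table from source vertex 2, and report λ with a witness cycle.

q=0: [∞, ∞, 0, ∞, ∞, ∞]
q=1: [∞, 13, ∞, ∞, -7, ∞]
q=2: [8, 5, ∞, -6, 33, -16]
q=3: [2, 9, 4, -7, -7, 8]
q=4: [8, 3, 28, -6, -8, -16]
q=5: [2, 4, 4, -7, -7, -17]
q=6: [1, 3, 3, -8, -8, -16]
Optimal cycle mean attained by: cycle 3->4->5->3, total (-1) + (-9) + 9, length 3.
Answer: λ = -1/3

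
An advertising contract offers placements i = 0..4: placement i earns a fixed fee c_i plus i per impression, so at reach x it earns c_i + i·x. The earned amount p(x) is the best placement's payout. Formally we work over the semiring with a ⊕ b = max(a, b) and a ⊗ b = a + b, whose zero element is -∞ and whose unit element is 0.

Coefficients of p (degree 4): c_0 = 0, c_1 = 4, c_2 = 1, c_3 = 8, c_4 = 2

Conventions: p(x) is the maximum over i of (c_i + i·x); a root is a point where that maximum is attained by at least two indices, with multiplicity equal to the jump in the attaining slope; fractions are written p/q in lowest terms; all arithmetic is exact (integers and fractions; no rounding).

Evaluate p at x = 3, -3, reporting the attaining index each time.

p(3) = max(0+0·3=0, 4+1·3=7, 1+2·3=7, 8+3·3=17, 2+4·3=14) = 17 (attained by i=3)
p(-3) = max(0+0·(-3)=0, 4+1·(-3)=1, 1+2·(-3)=-5, 8+3·(-3)=-1, 2+4·(-3)=-10) = 1 (attained by i=1)
Answer: p(3) = 17; p(-3) = 1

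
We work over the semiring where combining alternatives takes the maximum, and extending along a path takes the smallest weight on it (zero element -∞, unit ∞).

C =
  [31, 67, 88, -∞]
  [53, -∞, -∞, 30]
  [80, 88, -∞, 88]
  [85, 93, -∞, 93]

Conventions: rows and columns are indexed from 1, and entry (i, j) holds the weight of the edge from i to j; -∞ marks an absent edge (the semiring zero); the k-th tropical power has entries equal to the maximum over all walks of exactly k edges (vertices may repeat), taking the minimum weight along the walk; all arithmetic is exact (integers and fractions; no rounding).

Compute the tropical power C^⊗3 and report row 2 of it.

C^⊗2:
  [80, 88, 31, 88]
  [31, 53, 53, 30]
  [85, 88, 80, 88]
  [85, 93, 85, 93]
C^⊗3:
  [85, 88, 80, 88]
  [53, 53, 31, 53]
  [85, 88, 85, 88]
  [85, 93, 85, 93]
Answer: row 2 of C^⊗3 = [53, 53, 31, 53]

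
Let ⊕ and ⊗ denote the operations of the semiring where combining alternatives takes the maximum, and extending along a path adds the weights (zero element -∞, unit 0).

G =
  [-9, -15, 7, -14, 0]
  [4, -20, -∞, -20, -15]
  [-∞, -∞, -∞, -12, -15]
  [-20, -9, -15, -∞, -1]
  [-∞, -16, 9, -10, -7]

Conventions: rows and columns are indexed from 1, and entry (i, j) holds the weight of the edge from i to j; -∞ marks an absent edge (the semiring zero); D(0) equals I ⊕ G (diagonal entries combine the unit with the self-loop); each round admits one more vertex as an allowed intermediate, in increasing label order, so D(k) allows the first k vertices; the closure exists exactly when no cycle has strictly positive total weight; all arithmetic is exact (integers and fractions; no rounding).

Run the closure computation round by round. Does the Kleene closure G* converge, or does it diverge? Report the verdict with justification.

D(0):
  [0, -15, 7, -14, 0]
  [4, 0, -∞, -20, -15]
  [-∞, -∞, 0, -12, -15]
  [-20, -9, -15, 0, -1]
  [-∞, -16, 9, -10, 0]
D(1):
  [0, -15, 7, -14, 0]
  [4, 0, 11, -10, 4]
  [-∞, -∞, 0, -12, -15]
  [-20, -9, -13, 0, -1]
  [-∞, -16, 9, -10, 0]
D(2):
  [0, -15, 7, -14, 0]
  [4, 0, 11, -10, 4]
  [-∞, -∞, 0, -12, -15]
  [-5, -9, 2, 0, -1]
  [-12, -16, 9, -10, 0]
D(3):
  [0, -15, 7, -5, 0]
  [4, 0, 11, -1, 4]
  [-∞, -∞, 0, -12, -15]
  [-5, -9, 2, 0, -1]
  [-12, -16, 9, -3, 0]
D(4):
  [0, -14, 7, -5, 0]
  [4, 0, 11, -1, 4]
  [-17, -21, 0, -12, -13]
  [-5, -9, 2, 0, -1]
  [-8, -12, 9, -3, 0]
D(5):
  [0, -12, 9, -3, 0]
  [4, 0, 13, 1, 4]
  [-17, -21, 0, -12, -13]
  [-5, -9, 8, 0, -1]
  [-8, -12, 9, -3, 0]
Key observation: every diagonal entry stays at the unit through all rounds, so no improving cycle exists.
Answer: CONVERGES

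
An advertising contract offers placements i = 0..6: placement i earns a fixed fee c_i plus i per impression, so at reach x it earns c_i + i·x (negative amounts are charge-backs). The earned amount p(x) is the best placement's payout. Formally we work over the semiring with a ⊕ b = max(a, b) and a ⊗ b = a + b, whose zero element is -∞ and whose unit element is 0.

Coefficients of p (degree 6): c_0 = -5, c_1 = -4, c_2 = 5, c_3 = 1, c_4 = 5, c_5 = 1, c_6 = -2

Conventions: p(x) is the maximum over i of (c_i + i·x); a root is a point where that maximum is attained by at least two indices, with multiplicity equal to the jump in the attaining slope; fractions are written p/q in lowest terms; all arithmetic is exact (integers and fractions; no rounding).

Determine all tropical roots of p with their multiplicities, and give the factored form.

hull edge (i=0, c=-5) to (i=2, c=5): slope 5, span 2
hull edge (i=2, c=5) to (i=4, c=5): slope 0, span 2
hull edge (i=4, c=5) to (i=6, c=-2): slope -7/2, span 2
Factored form: p(x) = -2 ⊗ (x ⊕ (-5)) ⊗ (x ⊕ (-5)) ⊗ (x ⊕ 0) ⊗ (x ⊕ 0) ⊗ (x ⊕ 7/2) ⊗ (x ⊕ 7/2)
Answer: roots = -5 (mult 2), 0 (mult 2), 7/2 (mult 2)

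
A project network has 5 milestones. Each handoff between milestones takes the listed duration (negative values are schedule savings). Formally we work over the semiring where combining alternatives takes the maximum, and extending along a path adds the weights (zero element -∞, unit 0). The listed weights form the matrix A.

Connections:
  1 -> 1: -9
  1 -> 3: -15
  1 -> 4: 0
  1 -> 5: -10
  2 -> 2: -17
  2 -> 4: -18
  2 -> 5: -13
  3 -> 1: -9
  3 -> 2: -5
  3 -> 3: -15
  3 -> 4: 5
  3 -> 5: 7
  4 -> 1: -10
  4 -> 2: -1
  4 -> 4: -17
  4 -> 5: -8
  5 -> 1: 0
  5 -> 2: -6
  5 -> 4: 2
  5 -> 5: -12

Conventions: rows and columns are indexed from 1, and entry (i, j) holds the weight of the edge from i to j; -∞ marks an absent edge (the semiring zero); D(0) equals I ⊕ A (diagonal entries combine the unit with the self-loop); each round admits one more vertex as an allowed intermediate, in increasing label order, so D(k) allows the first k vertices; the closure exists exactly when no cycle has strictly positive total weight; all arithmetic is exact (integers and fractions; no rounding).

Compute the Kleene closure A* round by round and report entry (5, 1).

D(0):
  [0, -∞, -15, 0, -10]
  [-∞, 0, -∞, -18, -13]
  [-9, -5, 0, 5, 7]
  [-10, -1, -∞, 0, -8]
  [0, -6, -∞, 2, 0]
D(1):
  [0, -∞, -15, 0, -10]
  [-∞, 0, -∞, -18, -13]
  [-9, -5, 0, 5, 7]
  [-10, -1, -25, 0, -8]
  [0, -6, -15, 2, 0]
D(2):
  [0, -∞, -15, 0, -10]
  [-∞, 0, -∞, -18, -13]
  [-9, -5, 0, 5, 7]
  [-10, -1, -25, 0, -8]
  [0, -6, -15, 2, 0]
D(3):
  [0, -20, -15, 0, -8]
  [-∞, 0, -∞, -18, -13]
  [-9, -5, 0, 5, 7]
  [-10, -1, -25, 0, -8]
  [0, -6, -15, 2, 0]
D(4):
  [0, -1, -15, 0, -8]
  [-28, 0, -43, -18, -13]
  [-5, 4, 0, 5, 7]
  [-10, -1, -25, 0, -8]
  [0, 1, -15, 2, 0]
D(5):
  [0, -1, -15, 0, -8]
  [-13, 0, -28, -11, -13]
  [7, 8, 0, 9, 7]
  [-8, -1, -23, 0, -8]
  [0, 1, -15, 2, 0]
Answer: A*[5][1] = 0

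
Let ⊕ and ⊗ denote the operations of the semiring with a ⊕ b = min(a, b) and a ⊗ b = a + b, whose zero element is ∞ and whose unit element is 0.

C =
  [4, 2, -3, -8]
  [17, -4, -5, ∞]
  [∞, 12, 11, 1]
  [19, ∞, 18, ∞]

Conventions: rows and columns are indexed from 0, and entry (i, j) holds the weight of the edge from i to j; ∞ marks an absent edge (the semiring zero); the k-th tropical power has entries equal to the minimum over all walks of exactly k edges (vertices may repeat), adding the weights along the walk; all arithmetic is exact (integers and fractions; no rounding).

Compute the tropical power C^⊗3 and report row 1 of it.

C^⊗2:
  [8, -2, -3, -4]
  [13, -8, -9, -4]
  [20, 8, 7, 12]
  [23, 21, 16, 11]
C^⊗3:
  [12, -6, -7, -2]
  [9, -12, -13, -8]
  [24, 4, 3, 8]
  [27, 17, 16, 15]
Answer: row 1 of C^⊗3 = [9, -12, -13, -8]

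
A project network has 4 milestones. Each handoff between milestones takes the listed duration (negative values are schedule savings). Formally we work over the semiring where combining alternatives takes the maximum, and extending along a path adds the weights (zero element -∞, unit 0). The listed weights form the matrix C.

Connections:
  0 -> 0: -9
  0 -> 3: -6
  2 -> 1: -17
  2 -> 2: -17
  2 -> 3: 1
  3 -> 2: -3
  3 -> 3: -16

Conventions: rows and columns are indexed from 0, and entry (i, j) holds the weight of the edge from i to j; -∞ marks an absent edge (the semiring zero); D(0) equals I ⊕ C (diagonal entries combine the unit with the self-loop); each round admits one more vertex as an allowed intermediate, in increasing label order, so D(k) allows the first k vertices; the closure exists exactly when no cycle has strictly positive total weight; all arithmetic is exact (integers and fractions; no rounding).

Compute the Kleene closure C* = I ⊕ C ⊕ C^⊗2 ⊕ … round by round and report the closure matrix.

D(0):
  [0, -∞, -∞, -6]
  [-∞, 0, -∞, -∞]
  [-∞, -17, 0, 1]
  [-∞, -∞, -3, 0]
D(1):
  [0, -∞, -∞, -6]
  [-∞, 0, -∞, -∞]
  [-∞, -17, 0, 1]
  [-∞, -∞, -3, 0]
D(2):
  [0, -∞, -∞, -6]
  [-∞, 0, -∞, -∞]
  [-∞, -17, 0, 1]
  [-∞, -∞, -3, 0]
D(3):
  [0, -∞, -∞, -6]
  [-∞, 0, -∞, -∞]
  [-∞, -17, 0, 1]
  [-∞, -20, -3, 0]
D(4):
  [0, -26, -9, -6]
  [-∞, 0, -∞, -∞]
  [-∞, -17, 0, 1]
  [-∞, -20, -3, 0]
Answer: C* = [[0, -26, -9, -6], [-∞, 0, -∞, -∞], [-∞, -17, 0, 1], [-∞, -20, -3, 0]]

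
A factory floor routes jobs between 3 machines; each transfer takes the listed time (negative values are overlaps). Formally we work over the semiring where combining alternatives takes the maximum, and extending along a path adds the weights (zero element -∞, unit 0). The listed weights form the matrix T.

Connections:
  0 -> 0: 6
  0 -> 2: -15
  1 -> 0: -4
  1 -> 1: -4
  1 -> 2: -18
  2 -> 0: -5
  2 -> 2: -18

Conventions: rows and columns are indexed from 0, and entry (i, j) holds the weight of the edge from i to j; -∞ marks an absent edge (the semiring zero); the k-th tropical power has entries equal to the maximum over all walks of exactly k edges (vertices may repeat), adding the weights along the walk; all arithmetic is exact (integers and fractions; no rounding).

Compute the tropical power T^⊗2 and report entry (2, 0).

T^⊗2:
  [12, -∞, -9]
  [2, -8, -19]
  [1, -∞, -20]
Key observation: the optimum is the walk 2->0->0, with weight (-5) + 6 = 1.
Optimal value attained by: walk 2->0->0.
Answer: (T^⊗2)[2][0] = 1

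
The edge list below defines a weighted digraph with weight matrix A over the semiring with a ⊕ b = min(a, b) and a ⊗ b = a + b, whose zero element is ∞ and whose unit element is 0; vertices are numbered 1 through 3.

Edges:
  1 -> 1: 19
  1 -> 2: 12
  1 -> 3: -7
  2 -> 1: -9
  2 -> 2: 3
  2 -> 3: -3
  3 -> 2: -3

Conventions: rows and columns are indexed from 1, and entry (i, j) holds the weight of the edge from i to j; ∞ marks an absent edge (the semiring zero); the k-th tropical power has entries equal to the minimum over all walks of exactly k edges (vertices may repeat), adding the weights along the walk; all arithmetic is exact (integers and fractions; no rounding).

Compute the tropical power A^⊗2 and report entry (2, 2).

A^⊗2:
  [3, -10, 9]
  [-6, -6, -16]
  [-12, 0, -6]
Key observation: the optimum is the walk 2->3->2, with weight (-3) + (-3) = -6.
Optimal value attained by: walk 2->3->2.
Answer: (A^⊗2)[2][2] = -6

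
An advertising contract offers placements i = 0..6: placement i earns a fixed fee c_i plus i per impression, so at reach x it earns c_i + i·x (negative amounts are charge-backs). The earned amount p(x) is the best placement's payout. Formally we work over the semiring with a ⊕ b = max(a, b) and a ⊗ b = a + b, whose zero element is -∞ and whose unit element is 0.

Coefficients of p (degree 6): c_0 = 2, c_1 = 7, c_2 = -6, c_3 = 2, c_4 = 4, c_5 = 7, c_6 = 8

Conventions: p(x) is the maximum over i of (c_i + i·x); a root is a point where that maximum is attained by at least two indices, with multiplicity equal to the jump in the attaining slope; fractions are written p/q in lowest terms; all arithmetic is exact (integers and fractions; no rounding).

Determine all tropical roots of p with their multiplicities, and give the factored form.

hull edge (i=0, c=2) to (i=1, c=7): slope 5, span 1
hull edge (i=1, c=7) to (i=6, c=8): slope 1/5, span 5
Factored form: p(x) = 8 ⊗ (x ⊕ (-5)) ⊗ (x ⊕ (-1/5)) ⊗ (x ⊕ (-1/5)) ⊗ (x ⊕ (-1/5)) ⊗ (x ⊕ (-1/5)) ⊗ (x ⊕ (-1/5))
Answer: roots = -5 (mult 1), -1/5 (mult 5)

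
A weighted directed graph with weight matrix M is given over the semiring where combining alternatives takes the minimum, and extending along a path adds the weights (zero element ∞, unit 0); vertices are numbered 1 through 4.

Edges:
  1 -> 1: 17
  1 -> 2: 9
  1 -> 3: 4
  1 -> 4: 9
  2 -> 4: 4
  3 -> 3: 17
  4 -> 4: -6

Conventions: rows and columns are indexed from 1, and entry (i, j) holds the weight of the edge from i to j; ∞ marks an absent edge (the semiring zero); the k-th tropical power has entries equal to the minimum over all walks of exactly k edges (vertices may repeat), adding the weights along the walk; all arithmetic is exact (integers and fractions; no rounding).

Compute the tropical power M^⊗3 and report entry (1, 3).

M^⊗2:
  [34, 26, 21, 3]
  [∞, ∞, ∞, -2]
  [∞, ∞, 34, ∞]
  [∞, ∞, ∞, -12]
M^⊗3:
  [51, 43, 38, -3]
  [∞, ∞, ∞, -8]
  [∞, ∞, 51, ∞]
  [∞, ∞, ∞, -18]
Key observation: the optimum is the walk 1->1->1->3, with weight 17 + 17 + 4 = 38.
Optimal value attained by: walk 1->1->1->3.
Answer: (M^⊗3)[1][3] = 38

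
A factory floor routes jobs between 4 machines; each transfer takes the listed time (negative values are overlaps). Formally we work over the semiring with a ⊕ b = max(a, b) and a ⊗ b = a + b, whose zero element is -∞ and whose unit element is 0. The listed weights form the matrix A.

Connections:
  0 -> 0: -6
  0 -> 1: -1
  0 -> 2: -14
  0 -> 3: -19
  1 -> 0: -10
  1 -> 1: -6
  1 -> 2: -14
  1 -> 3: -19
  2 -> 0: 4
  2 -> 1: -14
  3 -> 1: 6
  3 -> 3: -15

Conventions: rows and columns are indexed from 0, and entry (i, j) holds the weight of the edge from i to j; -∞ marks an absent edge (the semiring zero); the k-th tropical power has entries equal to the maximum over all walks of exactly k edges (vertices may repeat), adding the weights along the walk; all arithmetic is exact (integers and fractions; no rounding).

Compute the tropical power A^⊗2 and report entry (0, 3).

A^⊗2:
  [-10, -7, -15, -20]
  [-10, -11, -20, -25]
  [-2, 3, -10, -15]
  [-4, 0, -8, -13]
Key observation: the optimum is the walk 0->1->3, with weight (-1) + (-19) = -20.
Optimal value attained by: walk 0->1->3.
Answer: (A^⊗2)[0][3] = -20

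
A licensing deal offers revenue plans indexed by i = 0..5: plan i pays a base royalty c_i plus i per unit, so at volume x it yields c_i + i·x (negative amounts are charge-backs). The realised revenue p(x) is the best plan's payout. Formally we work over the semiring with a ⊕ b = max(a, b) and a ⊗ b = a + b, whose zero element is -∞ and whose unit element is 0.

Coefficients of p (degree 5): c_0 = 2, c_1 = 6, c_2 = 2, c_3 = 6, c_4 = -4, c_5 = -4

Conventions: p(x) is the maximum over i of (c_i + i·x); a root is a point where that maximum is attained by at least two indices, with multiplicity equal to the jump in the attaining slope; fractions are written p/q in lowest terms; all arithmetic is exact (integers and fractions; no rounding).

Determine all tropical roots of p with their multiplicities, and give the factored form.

hull edge (i=0, c=2) to (i=1, c=6): slope 4, span 1
hull edge (i=1, c=6) to (i=3, c=6): slope 0, span 2
hull edge (i=3, c=6) to (i=5, c=-4): slope -5, span 2
Factored form: p(x) = -4 ⊗ (x ⊕ (-4)) ⊗ (x ⊕ 0) ⊗ (x ⊕ 0) ⊗ (x ⊕ 5) ⊗ (x ⊕ 5)
Answer: roots = -4 (mult 1), 0 (mult 2), 5 (mult 2)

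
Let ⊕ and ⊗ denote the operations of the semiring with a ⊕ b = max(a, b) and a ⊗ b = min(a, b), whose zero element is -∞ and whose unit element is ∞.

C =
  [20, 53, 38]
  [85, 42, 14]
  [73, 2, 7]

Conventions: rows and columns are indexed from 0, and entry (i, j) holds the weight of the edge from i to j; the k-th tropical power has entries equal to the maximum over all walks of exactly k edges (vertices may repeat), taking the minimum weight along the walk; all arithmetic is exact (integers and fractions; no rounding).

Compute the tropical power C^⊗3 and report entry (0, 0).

C^⊗2:
  [53, 42, 20]
  [42, 53, 38]
  [20, 53, 38]
C^⊗3:
  [42, 53, 38]
  [53, 42, 38]
  [53, 42, 20]
Key observation: the optimum is the walk 0->1->1->0, with weight 53 min 42 min 85 = 42.
Optimal value attained by: walk 0->1->1->0.
Answer: (C^⊗3)[0][0] = 42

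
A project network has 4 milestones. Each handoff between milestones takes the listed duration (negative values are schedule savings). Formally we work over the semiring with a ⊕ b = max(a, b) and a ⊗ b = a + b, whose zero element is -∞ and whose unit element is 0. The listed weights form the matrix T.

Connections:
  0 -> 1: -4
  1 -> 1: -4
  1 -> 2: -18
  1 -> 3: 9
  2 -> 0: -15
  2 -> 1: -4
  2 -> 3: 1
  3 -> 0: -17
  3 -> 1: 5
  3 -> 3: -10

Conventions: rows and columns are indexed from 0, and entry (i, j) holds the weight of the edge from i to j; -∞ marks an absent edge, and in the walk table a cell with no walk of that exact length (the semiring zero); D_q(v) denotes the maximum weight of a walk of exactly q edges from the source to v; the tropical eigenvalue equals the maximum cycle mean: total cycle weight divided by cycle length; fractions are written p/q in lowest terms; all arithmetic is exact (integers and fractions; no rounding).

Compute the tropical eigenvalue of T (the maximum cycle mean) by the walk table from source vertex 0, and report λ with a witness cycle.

q=0: [0, -∞, -∞, -∞]
q=1: [-∞, -4, -∞, -∞]
q=2: [-∞, -8, -22, 5]
q=3: [-12, 10, -26, 1]
q=4: [-16, 6, -8, 19]
Optimal cycle mean attained by: cycle 1->3->1, total 9 + 5, length 2.
Answer: λ = 7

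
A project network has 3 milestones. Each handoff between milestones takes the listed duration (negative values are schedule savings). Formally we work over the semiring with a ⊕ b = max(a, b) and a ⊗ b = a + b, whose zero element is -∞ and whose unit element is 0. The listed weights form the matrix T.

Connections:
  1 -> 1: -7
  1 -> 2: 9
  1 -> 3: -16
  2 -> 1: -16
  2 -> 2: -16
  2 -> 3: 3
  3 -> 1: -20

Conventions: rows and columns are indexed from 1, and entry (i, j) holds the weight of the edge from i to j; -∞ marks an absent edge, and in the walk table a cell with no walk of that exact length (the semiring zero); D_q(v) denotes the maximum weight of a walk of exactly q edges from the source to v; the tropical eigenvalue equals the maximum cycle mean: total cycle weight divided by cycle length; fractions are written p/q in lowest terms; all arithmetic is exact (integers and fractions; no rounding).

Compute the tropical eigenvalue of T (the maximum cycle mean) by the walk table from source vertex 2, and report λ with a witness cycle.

q=0: [-∞, 0, -∞]
q=1: [-16, -16, 3]
q=2: [-17, -7, -13]
q=3: [-23, -8, -4]
Optimal cycle mean attained by: cycle 1->2->3->1, total 9 + 3 + (-20), length 3.
Answer: λ = -8/3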